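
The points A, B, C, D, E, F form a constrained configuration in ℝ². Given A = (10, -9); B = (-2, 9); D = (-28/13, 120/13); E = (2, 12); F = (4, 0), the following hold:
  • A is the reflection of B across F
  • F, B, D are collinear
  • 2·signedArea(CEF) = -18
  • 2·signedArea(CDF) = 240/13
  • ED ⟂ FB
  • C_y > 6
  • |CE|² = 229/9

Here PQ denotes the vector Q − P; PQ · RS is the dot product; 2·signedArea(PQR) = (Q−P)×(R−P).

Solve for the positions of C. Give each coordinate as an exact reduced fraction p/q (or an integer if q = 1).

C = (4/3, 7)

1. C_x = 4/3  [2·signedArea(CEF) = -18 ∩ 2·signedArea(CDF) = 240/13]
2. C_y = 7  [2·signedArea(CEF) = -18 ∩ 2·signedArea(CDF) = 240/13]
   → C = (4/3, 7)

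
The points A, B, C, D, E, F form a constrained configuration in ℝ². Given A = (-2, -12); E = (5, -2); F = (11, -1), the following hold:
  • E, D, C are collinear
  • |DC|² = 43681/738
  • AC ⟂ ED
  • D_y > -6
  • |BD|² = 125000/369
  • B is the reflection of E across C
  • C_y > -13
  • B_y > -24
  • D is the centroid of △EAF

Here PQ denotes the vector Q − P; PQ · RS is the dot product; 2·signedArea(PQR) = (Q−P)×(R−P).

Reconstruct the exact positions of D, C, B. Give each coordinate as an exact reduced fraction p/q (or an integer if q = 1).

1. D_x = 14/3  [D is the centroid of △EAF]
2. D_y = -5  [D is the centroid of △EAF]
   → D = (14/3, -5)
3. C_x = 313/82  [E, D, C are collinear ∩ AC ⟂ ED]
4. C_y = -1037/82  [E, D, C are collinear ∩ AC ⟂ ED]
   → C = (313/82, -1037/82)
5. B_x = 108/41  [B is the reflection of E across C]
6. B_y = -955/41  [B is the reflection of E across C]
   → B = (108/41, -955/41)

B = (108/41, -955/41)
C = (313/82, -1037/82)
D = (14/3, -5)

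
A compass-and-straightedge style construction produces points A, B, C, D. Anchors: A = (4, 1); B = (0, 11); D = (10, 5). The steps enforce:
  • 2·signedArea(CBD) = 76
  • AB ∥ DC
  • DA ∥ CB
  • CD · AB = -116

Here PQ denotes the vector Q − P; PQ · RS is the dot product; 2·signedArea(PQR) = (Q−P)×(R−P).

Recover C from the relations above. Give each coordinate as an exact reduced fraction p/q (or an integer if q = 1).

1. C_x = 6  [DA ∥ CB ∩ AB ∥ DC]
2. C_y = 15  [DA ∥ CB ∩ AB ∥ DC]
   → C = (6, 15)

C = (6, 15)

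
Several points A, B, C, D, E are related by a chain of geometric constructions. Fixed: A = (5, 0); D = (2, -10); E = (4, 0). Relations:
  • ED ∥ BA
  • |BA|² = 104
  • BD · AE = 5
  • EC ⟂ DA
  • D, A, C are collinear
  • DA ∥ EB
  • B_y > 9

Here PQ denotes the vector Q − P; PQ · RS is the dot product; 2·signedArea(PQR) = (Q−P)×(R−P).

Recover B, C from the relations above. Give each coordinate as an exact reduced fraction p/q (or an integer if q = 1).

1. B_x = 7  [ED ∥ BA ∩ DA ∥ EB]
2. B_y = 10  [ED ∥ BA ∩ DA ∥ EB]
   → B = (7, 10)
3. C_x = 536/109  [D, A, C are collinear ∩ EC ⟂ DA]
4. C_y = -30/109  [D, A, C are collinear ∩ EC ⟂ DA]
   → C = (536/109, -30/109)

B = (7, 10)
C = (536/109, -30/109)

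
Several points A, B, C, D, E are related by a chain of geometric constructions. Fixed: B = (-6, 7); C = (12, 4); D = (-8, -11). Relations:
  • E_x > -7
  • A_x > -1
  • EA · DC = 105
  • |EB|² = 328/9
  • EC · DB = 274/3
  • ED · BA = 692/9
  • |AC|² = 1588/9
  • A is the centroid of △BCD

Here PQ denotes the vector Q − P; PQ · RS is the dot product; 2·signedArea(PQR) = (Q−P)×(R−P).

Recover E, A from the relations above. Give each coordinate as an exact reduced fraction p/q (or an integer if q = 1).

1. E_x = -20/3  [line -2·x + -18·y + 14/3 = 0 ∩ |EB|² = 328/9]
2. E_y = 1  [line -2·x + -18·y + 14/3 = 0 ∩ |EB|² = 328/9]
   → E = (-20/3, 1)
3. A_x = -2/3  [EA · DC = 105 ∩ A is the centroid of △BCD]
4. A_y = 0  [EA · DC = 105 ∩ A is the centroid of △BCD]
   → A = (-2/3, 0)

A = (-2/3, 0)
E = (-20/3, 1)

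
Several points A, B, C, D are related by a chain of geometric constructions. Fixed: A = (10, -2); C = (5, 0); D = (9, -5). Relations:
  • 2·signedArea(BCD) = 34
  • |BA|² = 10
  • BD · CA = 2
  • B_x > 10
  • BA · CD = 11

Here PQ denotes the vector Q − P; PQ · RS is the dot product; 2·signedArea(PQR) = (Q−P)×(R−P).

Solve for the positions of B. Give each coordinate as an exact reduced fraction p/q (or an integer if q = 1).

B = (11, 1)

1. B_x = 11  [BD · CA = 2 ∩ 2·signedArea(BCD) = 34]
2. B_y = 1  [BD · CA = 2 ∩ 2·signedArea(BCD) = 34]
   → B = (11, 1)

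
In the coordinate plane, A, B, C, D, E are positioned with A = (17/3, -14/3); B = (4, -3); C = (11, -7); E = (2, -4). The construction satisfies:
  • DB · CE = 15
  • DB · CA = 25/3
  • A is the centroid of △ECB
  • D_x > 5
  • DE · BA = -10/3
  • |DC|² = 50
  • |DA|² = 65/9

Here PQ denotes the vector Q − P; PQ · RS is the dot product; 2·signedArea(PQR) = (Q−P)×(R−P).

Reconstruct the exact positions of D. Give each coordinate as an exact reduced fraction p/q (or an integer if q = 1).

1. D_x = 6  [DB · CE = 15 ∩ DB · CA = 25/3]
2. D_y = -2  [DB · CE = 15 ∩ DB · CA = 25/3]
   → D = (6, -2)

D = (6, -2)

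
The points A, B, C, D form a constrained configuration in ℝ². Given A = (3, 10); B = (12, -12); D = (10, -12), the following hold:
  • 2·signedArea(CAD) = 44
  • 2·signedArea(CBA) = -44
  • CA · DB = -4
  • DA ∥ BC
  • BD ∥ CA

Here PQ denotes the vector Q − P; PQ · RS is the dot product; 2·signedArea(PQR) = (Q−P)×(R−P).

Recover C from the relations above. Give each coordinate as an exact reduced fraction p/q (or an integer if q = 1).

C = (5, 10)

1. C_x = 5  [BD ∥ CA ∩ DA ∥ BC]
2. C_y = 10  [BD ∥ CA ∩ DA ∥ BC]
   → C = (5, 10)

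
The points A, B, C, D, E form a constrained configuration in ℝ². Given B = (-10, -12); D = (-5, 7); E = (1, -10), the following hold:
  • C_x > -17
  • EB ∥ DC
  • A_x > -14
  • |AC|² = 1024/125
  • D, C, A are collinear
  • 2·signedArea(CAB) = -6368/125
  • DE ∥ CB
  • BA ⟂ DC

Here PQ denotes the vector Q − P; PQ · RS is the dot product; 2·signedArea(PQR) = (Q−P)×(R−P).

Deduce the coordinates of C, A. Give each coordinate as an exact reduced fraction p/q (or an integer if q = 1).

A = (-1648/125, 689/125)
C = (-16, 5)

1. C_x = -16  [DE ∥ CB ∩ EB ∥ DC]
2. C_y = 5  [DE ∥ CB ∩ EB ∥ DC]
   → C = (-16, 5)
3. A_x = -1648/125  [D, C, A are collinear ∩ BA ⟂ DC]
4. A_y = 689/125  [D, C, A are collinear ∩ BA ⟂ DC]
   → A = (-1648/125, 689/125)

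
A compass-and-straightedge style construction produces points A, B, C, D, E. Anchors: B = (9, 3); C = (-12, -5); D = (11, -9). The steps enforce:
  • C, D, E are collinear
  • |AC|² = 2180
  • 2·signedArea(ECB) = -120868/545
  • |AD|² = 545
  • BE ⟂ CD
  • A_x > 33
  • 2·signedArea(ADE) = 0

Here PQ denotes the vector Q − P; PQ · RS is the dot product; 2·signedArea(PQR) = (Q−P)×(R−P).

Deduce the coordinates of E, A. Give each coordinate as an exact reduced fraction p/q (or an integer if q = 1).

A = (34, -13)
E = (3833/545, -4529/545)

1. E_x = 3833/545  [C, D, E are collinear ∩ BE ⟂ CD]
2. E_y = -4529/545  [C, D, E are collinear ∩ BE ⟂ CD]
   → E = (3833/545, -4529/545)
3. A_x = 34  [line -376/545·x + -2162/545·y + -15322/545 = 0 ∩ |AC|² = 2180]
4. A_y = -13  [line -376/545·x + -2162/545·y + -15322/545 = 0 ∩ |AC|² = 2180]
   → A = (34, -13)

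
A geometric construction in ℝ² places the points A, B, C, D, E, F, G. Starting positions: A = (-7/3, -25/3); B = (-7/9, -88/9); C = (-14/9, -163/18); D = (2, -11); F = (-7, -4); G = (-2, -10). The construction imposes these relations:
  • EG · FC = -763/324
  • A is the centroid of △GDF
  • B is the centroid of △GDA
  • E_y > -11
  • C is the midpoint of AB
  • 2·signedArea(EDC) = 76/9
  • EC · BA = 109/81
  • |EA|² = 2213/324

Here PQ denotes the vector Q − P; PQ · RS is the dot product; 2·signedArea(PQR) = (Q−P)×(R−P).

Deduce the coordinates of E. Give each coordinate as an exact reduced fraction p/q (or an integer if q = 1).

1. E_x = -22/9  [2·signedArea(EDC) = 76/9 ∩ EC · BA = 109/81]
2. E_y = -197/18  [2·signedArea(EDC) = 76/9 ∩ EC · BA = 109/81]
   → E = (-22/9, -197/18)

E = (-22/9, -197/18)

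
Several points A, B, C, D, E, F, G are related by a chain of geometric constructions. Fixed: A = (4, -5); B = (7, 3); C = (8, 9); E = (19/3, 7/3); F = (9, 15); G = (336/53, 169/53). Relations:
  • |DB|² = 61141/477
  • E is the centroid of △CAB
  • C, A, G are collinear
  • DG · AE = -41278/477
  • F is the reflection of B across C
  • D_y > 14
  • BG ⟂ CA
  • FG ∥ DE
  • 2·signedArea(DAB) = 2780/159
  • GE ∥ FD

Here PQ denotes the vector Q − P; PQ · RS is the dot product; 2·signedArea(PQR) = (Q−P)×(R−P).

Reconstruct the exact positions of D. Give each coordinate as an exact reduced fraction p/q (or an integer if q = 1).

D = (1430/159, 2249/159)

1. D_x = 1430/159  [FG ∥ DE ∩ GE ∥ FD]
2. D_y = 2249/159  [FG ∥ DE ∩ GE ∥ FD]
   → D = (1430/159, 2249/159)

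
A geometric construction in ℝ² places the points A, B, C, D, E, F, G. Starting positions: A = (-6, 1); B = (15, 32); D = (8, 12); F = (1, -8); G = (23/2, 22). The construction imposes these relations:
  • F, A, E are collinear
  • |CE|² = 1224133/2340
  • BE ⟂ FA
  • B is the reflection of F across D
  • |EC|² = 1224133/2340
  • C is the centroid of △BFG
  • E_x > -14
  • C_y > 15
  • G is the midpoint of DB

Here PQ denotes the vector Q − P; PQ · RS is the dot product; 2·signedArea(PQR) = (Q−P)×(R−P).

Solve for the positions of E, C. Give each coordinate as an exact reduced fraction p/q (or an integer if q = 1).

C = (55/6, 46/3)
E = (-852/65, 659/65)

1. E_x = -852/65  [F, A, E are collinear ∩ BE ⟂ FA]
2. E_y = 659/65  [F, A, E are collinear ∩ BE ⟂ FA]
   → E = (-852/65, 659/65)
3. C_x = 55/6  [C is the centroid of △BFG]
4. C_y = 46/3  [C is the centroid of △BFG]
   → C = (55/6, 46/3)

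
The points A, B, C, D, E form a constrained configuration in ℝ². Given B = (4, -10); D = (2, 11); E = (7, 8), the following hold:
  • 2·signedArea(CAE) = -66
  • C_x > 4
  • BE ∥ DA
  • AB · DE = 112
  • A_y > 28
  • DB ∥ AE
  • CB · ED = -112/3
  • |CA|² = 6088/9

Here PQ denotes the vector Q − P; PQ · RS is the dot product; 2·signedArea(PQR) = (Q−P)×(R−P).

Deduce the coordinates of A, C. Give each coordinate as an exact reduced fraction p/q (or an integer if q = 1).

1. A_x = 5  [DB ∥ AE ∩ BE ∥ DA]
2. A_y = 29  [DB ∥ AE ∩ BE ∥ DA]
   → A = (5, 29)
3. C_x = 13/3  [2·signedArea(CAE) = -66 ∩ CB · ED = -112/3]
4. C_y = 3  [2·signedArea(CAE) = -66 ∩ CB · ED = -112/3]
   → C = (13/3, 3)

A = (5, 29)
C = (13/3, 3)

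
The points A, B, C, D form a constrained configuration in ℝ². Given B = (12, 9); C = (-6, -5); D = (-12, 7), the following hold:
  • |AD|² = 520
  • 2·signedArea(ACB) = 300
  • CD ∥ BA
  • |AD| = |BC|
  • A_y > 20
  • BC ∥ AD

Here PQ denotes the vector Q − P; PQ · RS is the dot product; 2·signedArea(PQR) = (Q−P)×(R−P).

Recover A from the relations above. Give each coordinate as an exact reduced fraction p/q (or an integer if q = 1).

1. A_x = 6  [BC ∥ AD ∩ CD ∥ BA]
2. A_y = 21  [BC ∥ AD ∩ CD ∥ BA]
   → A = (6, 21)

A = (6, 21)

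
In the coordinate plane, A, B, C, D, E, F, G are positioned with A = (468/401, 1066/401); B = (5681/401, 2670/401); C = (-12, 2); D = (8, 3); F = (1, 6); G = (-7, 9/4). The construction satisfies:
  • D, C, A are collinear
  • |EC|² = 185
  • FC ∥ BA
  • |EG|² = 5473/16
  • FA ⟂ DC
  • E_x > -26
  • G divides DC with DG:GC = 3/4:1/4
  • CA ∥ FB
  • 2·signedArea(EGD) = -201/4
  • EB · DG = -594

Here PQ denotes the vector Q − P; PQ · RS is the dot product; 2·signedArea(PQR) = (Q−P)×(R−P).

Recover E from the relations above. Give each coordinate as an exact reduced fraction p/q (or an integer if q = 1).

E = (-25, -2)

1. E_x = -25  [EB · DG = -594 ∩ 2·signedArea(EGD) = -201/4]
2. E_y = -2  [EB · DG = -594 ∩ 2·signedArea(EGD) = -201/4]
   → E = (-25, -2)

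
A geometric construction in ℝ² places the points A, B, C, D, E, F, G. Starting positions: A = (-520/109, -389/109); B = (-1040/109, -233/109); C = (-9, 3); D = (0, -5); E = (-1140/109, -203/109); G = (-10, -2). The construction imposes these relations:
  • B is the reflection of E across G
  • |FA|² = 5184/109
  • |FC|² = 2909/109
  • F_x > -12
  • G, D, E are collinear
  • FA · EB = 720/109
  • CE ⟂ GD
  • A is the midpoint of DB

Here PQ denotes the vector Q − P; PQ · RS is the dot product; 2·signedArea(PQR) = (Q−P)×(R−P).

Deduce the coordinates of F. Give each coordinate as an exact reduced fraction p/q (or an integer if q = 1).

F = (-1240/109, -173/109)

1. F_x = -1240/109  [line -100/109·x + 30/109·y + -10 = 0 ∩ |FA|² = 5184/109]
2. F_y = -173/109  [line -100/109·x + 30/109·y + -10 = 0 ∩ |FA|² = 5184/109]
   → F = (-1240/109, -173/109)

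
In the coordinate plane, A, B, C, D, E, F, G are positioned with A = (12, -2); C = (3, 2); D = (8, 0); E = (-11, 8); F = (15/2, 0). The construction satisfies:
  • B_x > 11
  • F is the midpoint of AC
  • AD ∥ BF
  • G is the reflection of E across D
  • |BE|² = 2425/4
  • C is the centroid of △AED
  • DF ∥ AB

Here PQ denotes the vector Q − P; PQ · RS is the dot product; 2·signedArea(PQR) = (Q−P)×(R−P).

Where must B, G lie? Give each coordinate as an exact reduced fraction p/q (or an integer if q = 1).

1. B_x = 23/2  [AD ∥ BF ∩ DF ∥ AB]
2. B_y = -2  [AD ∥ BF ∩ DF ∥ AB]
   → B = (23/2, -2)
3. G_x = 27  [G is the reflection of E across D]
4. G_y = -8  [G is the reflection of E across D]
   → G = (27, -8)

B = (23/2, -2)
G = (27, -8)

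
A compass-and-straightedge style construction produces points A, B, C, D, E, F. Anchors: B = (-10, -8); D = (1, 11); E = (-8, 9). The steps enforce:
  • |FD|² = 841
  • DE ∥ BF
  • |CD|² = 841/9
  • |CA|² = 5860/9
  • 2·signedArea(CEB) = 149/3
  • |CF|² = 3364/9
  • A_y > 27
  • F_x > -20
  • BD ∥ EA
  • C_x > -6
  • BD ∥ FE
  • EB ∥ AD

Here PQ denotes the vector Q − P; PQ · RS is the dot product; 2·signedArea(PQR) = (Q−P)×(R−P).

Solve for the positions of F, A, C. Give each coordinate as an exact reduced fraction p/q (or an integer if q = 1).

1. F_x = -19  [BD ∥ FE ∩ DE ∥ BF]
2. F_y = -10  [BD ∥ FE ∩ DE ∥ BF]
   → F = (-19, -10)
3. A_x = 3  [EB ∥ AD ∩ BD ∥ EA]
4. A_y = 28  [EB ∥ AD ∩ BD ∥ EA]
   → A = (3, 28)
5. C_x = -17/3  [line 17·x + -2·y + 313/3 = 0 ∩ |CF|² = 3364/9]
6. C_y = 4  [line 17·x + -2·y + 313/3 = 0 ∩ |CF|² = 3364/9]
   → C = (-17/3, 4)

A = (3, 28)
C = (-17/3, 4)
F = (-19, -10)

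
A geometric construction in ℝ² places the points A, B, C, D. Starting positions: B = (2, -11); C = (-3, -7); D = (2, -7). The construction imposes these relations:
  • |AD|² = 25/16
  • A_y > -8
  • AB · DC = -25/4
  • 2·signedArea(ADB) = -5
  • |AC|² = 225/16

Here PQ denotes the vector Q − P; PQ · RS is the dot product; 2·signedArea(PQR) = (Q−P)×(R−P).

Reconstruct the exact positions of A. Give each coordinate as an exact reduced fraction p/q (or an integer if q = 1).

A = (3/4, -7)

1. A_x = 3/4  [2·signedArea(ADB) = -5]
2. A_y = -7  [|AC|² = 225/16]
   → A = (3/4, -7)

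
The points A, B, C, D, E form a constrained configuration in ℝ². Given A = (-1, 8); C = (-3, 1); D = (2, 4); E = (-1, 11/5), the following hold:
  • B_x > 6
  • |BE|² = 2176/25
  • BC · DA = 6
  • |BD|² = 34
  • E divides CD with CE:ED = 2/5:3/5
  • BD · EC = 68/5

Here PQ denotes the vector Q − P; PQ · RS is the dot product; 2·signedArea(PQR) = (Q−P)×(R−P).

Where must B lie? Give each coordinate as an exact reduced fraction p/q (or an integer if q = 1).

1. B_x = 7  [BC · DA = 6 ∩ BD · EC = 68/5]
2. B_y = 7  [BC · DA = 6 ∩ BD · EC = 68/5]
   → B = (7, 7)

B = (7, 7)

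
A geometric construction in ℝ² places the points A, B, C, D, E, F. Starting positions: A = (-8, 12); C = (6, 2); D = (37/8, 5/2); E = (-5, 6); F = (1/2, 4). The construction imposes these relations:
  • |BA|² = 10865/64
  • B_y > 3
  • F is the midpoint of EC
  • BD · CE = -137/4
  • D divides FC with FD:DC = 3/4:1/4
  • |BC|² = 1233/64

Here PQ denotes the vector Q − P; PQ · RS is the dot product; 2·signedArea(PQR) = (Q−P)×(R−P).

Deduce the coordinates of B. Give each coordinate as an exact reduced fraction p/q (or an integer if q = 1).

1. B_x = 15/8  [line 11·x + -4·y + -53/8 = 0 ∩ |BC|² = 1233/64]
2. B_y = 7/2  [line 11·x + -4·y + -53/8 = 0 ∩ |BC|² = 1233/64]
   → B = (15/8, 7/2)

B = (15/8, 7/2)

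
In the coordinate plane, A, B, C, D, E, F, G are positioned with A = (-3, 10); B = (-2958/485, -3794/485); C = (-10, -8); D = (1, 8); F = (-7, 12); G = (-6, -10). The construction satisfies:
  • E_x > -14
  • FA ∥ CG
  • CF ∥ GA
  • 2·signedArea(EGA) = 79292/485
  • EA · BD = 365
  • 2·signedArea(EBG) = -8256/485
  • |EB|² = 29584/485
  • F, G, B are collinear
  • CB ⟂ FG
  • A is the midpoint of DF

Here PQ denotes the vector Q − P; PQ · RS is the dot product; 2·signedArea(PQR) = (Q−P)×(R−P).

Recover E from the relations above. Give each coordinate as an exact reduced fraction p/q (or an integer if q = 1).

E = (-6742/485, -3966/485)

1. E_x = -6742/485  [2·signedArea(EGA) = 79292/485 ∩ 2·signedArea(EBG) = -8256/485]
2. E_y = -3966/485  [2·signedArea(EGA) = 79292/485 ∩ 2·signedArea(EBG) = -8256/485]
   → E = (-6742/485, -3966/485)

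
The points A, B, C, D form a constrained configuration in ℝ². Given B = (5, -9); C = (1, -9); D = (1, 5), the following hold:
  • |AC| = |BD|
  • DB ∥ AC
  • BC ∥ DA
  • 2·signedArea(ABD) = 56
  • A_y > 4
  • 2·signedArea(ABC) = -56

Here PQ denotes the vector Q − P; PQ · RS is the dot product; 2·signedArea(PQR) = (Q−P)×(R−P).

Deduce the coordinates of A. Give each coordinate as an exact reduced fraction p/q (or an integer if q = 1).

1. A_x = -3  [DB ∥ AC ∩ BC ∥ DA]
2. A_y = 5  [DB ∥ AC ∩ BC ∥ DA]
   → A = (-3, 5)

A = (-3, 5)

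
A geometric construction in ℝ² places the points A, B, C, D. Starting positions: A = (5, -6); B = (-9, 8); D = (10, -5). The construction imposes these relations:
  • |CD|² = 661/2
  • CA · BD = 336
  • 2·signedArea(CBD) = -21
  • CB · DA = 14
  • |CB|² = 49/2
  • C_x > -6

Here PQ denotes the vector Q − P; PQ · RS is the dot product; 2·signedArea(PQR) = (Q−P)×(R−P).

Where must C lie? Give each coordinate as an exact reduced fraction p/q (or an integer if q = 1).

1. C_x = -11/2  [2·signedArea(CBD) = -21 ∩ CB · DA = 14]
2. C_y = 9/2  [2·signedArea(CBD) = -21 ∩ CB · DA = 14]
   → C = (-11/2, 9/2)

C = (-11/2, 9/2)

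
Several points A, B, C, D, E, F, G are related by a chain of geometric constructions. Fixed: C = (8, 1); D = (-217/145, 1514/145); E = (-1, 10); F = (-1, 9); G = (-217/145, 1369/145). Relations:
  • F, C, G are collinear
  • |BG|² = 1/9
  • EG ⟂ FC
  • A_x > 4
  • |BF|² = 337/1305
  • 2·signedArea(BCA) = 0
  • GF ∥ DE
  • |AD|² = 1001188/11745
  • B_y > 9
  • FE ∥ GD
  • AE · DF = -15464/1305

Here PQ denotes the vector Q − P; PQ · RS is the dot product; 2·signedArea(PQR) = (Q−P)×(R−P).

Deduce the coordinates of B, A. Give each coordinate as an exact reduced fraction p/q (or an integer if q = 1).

A = (717/145, 4994/1305)
B = (-169/145, 4124/435)

1. A_x = 717/145  [line -72/145·x + 209/145·y + -3994/1305 = 0 ∩ |AD|² = 1001188/11745]
2. A_y = 4994/1305  [line -72/145·x + 209/145·y + -3994/1305 = 0 ∩ |AD|² = 1001188/11745]
   → A = (717/145, 4994/1305)
3. B_x = -169/145  [line -3689/1305·x + -443/145·y + 33499/1305 = 0 ∩ |BF|² = 337/1305]
4. B_y = 4124/435  [line -3689/1305·x + -443/145·y + 33499/1305 = 0 ∩ |BF|² = 337/1305]
   → B = (-169/145, 4124/435)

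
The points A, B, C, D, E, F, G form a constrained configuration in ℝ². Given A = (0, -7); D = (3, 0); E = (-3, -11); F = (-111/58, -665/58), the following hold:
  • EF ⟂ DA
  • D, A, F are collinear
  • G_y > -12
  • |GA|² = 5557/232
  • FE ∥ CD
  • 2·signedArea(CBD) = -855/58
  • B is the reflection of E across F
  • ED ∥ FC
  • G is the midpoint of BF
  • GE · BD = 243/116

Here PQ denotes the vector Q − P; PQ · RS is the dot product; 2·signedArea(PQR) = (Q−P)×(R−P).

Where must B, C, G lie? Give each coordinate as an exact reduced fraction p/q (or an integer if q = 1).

1. B_x = -24/29  [B is the reflection of E across F]
2. B_y = -346/29  [B is the reflection of E across F]
   → B = (-24/29, -346/29)
3. C_x = 237/58  [FE ∥ CD ∩ ED ∥ FC]
4. C_y = -27/58  [FE ∥ CD ∩ ED ∥ FC]
   → C = (237/58, -27/58)
5. G_x = -159/116  [G is the midpoint of BF]
6. G_y = -1357/116  [G is the midpoint of BF]
   → G = (-159/116, -1357/116)

B = (-24/29, -346/29)
C = (237/58, -27/58)
G = (-159/116, -1357/116)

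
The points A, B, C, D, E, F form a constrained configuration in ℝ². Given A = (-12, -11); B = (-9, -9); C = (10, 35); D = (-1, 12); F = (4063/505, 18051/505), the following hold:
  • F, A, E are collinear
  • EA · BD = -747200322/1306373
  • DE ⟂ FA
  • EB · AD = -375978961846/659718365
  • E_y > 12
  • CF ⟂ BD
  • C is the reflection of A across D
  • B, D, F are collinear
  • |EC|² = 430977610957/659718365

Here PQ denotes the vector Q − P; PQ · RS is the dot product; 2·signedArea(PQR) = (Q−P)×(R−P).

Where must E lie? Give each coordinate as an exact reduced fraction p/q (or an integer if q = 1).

1. E_x = -1293232587/659718365  [F, A, E are collinear ∩ DE ⟂ FA]
2. E_y = 8188291331/659718365  [F, A, E are collinear ∩ DE ⟂ FA]
   → E = (-1293232587/659718365, 8188291331/659718365)

E = (-1293232587/659718365, 8188291331/659718365)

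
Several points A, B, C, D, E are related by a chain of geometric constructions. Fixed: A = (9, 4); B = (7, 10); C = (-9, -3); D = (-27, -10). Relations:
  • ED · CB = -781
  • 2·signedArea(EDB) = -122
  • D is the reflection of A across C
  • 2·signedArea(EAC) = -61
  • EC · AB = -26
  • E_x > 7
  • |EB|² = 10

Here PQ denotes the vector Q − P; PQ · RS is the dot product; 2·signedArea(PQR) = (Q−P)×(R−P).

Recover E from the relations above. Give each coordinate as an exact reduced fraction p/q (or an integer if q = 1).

1. E_x = 8  [2·signedArea(EDB) = -122 ∩ EC · AB = -26]
2. E_y = 7  [2·signedArea(EDB) = -122 ∩ EC · AB = -26]
   → E = (8, 7)

E = (8, 7)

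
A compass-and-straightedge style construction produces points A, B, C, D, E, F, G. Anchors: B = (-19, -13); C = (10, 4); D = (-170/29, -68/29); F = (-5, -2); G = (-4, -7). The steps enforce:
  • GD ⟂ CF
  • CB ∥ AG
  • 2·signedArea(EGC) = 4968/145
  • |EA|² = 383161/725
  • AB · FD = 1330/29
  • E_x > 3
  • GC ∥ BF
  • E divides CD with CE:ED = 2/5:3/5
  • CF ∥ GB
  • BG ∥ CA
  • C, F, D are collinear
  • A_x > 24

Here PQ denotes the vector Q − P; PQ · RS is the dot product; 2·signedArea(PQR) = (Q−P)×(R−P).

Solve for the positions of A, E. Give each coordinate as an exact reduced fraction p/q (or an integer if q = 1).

1. A_x = 25  [CB ∥ AG ∩ BG ∥ CA]
2. A_y = 10  [CB ∥ AG ∩ BG ∥ CA]
   → A = (25, 10)
3. E_x = 106/29  [E divides CD with CE:ED = 2/5:3/5]
4. E_y = 212/145  [E divides CD with CE:ED = 2/5:3/5]
   → E = (106/29, 212/145)

A = (25, 10)
E = (106/29, 212/145)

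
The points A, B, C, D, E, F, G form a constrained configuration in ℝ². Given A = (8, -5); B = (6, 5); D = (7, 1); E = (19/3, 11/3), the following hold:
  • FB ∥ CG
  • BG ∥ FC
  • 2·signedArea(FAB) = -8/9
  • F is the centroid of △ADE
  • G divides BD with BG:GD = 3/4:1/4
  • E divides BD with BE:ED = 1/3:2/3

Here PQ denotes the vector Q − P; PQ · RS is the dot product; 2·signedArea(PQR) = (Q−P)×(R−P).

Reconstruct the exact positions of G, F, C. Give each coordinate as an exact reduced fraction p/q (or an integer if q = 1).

1. G_x = 27/4  [G divides BD with BG:GD = 3/4:1/4]
2. G_y = 2  [G divides BD with BG:GD = 3/4:1/4]
   → G = (27/4, 2)
3. F_x = 64/9  [F is the centroid of △ADE]
4. F_y = -1/9  [F is the centroid of △ADE]
   → F = (64/9, -1/9)
5. C_x = 283/36  [FB ∥ CG ∩ BG ∥ FC]
6. C_y = -28/9  [FB ∥ CG ∩ BG ∥ FC]
   → C = (283/36, -28/9)

C = (283/36, -28/9)
F = (64/9, -1/9)
G = (27/4, 2)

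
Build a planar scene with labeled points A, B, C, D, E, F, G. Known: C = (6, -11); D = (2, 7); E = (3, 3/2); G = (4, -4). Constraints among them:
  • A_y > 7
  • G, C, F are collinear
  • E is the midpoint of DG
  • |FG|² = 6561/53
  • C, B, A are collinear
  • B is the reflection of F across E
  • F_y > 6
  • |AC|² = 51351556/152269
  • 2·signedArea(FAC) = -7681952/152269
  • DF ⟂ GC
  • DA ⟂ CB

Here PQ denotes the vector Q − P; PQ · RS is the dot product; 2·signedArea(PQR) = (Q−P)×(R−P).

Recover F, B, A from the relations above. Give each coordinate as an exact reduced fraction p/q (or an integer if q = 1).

1. F_x = 50/53  [G, C, F are collinear ∩ DF ⟂ GC]
2. F_y = 355/53  [G, C, F are collinear ∩ DF ⟂ GC]
   → F = (50/53, 355/53)
3. B_x = 268/53  [B is the reflection of F across E]
4. B_y = -196/53  [B is the reflection of F across E]
   → B = (268/53, -196/53)
5. A_x = 555314/152269  [C, B, A are collinear ∩ DA ⟂ CB]
6. A_y = 1098283/152269  [C, B, A are collinear ∩ DA ⟂ CB]
   → A = (555314/152269, 1098283/152269)

A = (555314/152269, 1098283/152269)
B = (268/53, -196/53)
F = (50/53, 355/53)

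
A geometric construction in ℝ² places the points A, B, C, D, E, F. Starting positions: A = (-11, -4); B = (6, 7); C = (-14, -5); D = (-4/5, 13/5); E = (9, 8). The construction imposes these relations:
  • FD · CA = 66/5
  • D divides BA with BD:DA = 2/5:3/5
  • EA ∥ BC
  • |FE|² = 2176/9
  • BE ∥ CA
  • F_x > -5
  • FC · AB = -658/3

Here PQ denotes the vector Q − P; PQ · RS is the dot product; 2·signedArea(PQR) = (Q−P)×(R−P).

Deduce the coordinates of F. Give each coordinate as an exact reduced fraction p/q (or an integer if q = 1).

F = (-13/3, 0)

1. F_x = -13/3  [FC · AB = -658/3 ∩ FD · CA = 66/5]
2. F_y = 0  [FC · AB = -658/3 ∩ FD · CA = 66/5]
   → F = (-13/3, 0)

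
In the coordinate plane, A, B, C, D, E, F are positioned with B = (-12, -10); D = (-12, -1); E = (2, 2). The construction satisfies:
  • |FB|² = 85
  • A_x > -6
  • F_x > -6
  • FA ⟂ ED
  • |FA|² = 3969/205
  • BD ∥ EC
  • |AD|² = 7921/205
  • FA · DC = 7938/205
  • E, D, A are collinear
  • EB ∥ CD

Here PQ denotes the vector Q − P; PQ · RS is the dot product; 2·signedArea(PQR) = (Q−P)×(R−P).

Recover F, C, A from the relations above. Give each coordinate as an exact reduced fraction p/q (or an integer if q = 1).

A = (-1214/205, 62/205)
C = (2, 11)
F = (-5, -4)

1. C_x = 2  [EB ∥ CD ∩ BD ∥ EC]
2. C_y = 11  [EB ∥ CD ∩ BD ∥ EC]
   → C = (2, 11)
3. A_x = -1214/205  [line 3·x + -14·y + 22 = 0 ∩ |AD|² = 7921/205]
4. A_y = 62/205  [line 3·x + -14·y + 22 = 0 ∩ |AD|² = 7921/205]
   → A = (-1214/205, 62/205)
5. F_x = -5  [FA · DC = 7938/205 ∩ FA ⟂ ED]
6. F_y = -4  [FA · DC = 7938/205 ∩ FA ⟂ ED]
   → F = (-5, -4)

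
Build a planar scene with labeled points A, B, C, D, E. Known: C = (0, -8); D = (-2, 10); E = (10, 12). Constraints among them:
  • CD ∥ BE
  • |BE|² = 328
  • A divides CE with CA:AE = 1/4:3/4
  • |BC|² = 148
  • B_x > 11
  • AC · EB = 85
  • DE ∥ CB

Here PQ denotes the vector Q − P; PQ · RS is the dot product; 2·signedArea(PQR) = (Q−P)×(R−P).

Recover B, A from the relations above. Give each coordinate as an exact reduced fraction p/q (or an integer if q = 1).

1. B_x = 12  [CD ∥ BE ∩ DE ∥ CB]
2. B_y = -6  [CD ∥ BE ∩ DE ∥ CB]
   → B = (12, -6)
3. A_x = 5/2  [A divides CE with CA:AE = 1/4:3/4]
4. A_y = -3  [A divides CE with CA:AE = 1/4:3/4]
   → A = (5/2, -3)

A = (5/2, -3)
B = (12, -6)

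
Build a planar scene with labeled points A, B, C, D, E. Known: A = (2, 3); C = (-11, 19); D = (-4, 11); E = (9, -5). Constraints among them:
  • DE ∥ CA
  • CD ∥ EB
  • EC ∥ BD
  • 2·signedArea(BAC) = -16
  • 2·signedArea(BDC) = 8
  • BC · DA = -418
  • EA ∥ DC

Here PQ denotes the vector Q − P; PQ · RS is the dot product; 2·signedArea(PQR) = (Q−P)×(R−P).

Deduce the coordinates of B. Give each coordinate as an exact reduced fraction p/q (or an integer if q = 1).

1. B_x = 16  [EC ∥ BD ∩ CD ∥ EB]
2. B_y = -13  [EC ∥ BD ∩ CD ∥ EB]
   → B = (16, -13)

B = (16, -13)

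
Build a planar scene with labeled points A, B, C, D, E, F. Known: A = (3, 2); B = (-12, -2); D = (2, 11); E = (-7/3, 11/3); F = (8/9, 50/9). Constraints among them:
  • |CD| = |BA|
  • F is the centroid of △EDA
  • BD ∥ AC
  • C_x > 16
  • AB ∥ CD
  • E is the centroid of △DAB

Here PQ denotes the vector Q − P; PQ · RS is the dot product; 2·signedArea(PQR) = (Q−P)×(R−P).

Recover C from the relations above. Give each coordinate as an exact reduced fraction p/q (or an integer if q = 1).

1. C_x = 17  [AB ∥ CD ∩ BD ∥ AC]
2. C_y = 15  [AB ∥ CD ∩ BD ∥ AC]
   → C = (17, 15)

C = (17, 15)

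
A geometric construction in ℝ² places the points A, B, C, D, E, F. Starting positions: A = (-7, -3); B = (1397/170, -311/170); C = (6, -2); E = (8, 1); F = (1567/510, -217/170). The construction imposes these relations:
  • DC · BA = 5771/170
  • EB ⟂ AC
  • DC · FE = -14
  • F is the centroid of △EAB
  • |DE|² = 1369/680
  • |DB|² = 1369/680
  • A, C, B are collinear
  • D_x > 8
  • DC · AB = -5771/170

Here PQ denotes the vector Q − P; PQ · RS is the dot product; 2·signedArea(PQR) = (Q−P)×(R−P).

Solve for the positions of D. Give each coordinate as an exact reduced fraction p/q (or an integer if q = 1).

D = (2757/340, -141/340)

1. D_x = 2757/340  [DC · FE = -14 ∩ DC · AB = -5771/170]
2. D_y = -141/340  [DC · FE = -14 ∩ DC · AB = -5771/170]
   → D = (2757/340, -141/340)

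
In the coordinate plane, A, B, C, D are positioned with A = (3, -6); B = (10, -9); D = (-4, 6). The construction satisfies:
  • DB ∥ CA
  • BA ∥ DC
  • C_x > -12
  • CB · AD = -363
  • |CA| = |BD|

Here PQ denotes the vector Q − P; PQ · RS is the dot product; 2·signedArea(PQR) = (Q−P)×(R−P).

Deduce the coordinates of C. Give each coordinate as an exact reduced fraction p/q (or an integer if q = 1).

1. C_x = -11  [DB ∥ CA ∩ BA ∥ DC]
2. C_y = 9  [DB ∥ CA ∩ BA ∥ DC]
   → C = (-11, 9)

C = (-11, 9)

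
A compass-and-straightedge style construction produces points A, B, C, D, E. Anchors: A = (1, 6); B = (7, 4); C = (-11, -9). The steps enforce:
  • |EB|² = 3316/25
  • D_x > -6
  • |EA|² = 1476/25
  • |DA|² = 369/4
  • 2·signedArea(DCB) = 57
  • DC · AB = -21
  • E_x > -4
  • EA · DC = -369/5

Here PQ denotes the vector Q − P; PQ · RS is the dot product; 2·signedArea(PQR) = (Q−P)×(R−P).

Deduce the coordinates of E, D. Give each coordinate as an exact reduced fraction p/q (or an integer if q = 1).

D = (-5, -3/2)
E = (-19/5, 0)

1. D_x = -5  [2·signedArea(DCB) = 57 ∩ DC · AB = -21]
2. D_y = -3/2  [2·signedArea(DCB) = 57 ∩ DC · AB = -21]
   → D = (-5, -3/2)
3. E_x = -19/5  [line 6·x + 15/2·y + 114/5 = 0 ∩ |EA|² = 1476/25]
4. E_y = 0  [line 6·x + 15/2·y + 114/5 = 0 ∩ |EA|² = 1476/25]
   → E = (-19/5, 0)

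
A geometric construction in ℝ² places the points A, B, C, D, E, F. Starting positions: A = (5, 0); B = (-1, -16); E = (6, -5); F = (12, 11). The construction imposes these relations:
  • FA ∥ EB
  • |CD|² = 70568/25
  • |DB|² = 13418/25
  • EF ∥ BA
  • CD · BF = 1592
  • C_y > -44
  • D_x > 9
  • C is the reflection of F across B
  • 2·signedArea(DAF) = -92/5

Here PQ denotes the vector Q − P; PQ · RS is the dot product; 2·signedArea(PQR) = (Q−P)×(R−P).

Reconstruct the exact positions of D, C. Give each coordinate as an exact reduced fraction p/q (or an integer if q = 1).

1. D_x = 48/5  [line -11·x + 7·y + 367/5 = 0 ∩ |DB|² = 13418/25]
2. D_y = 23/5  [line -11·x + 7·y + 367/5 = 0 ∩ |DB|² = 13418/25]
   → D = (48/5, 23/5)
3. C_x = -14  [C is the reflection of F across B]
4. C_y = -43  [C is the reflection of F across B]
   → C = (-14, -43)

C = (-14, -43)
D = (48/5, 23/5)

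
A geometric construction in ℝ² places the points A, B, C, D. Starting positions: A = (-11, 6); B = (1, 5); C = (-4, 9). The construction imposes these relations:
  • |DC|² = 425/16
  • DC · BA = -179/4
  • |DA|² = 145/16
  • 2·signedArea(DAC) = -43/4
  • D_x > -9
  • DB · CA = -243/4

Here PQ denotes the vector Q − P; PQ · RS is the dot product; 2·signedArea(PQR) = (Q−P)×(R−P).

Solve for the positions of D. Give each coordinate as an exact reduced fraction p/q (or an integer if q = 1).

D = (-8, 23/4)

1. D_x = -8  [DB · CA = -243/4 ∩ DC · BA = -179/4]
2. D_y = 23/4  [DB · CA = -243/4 ∩ DC · BA = -179/4]
   → D = (-8, 23/4)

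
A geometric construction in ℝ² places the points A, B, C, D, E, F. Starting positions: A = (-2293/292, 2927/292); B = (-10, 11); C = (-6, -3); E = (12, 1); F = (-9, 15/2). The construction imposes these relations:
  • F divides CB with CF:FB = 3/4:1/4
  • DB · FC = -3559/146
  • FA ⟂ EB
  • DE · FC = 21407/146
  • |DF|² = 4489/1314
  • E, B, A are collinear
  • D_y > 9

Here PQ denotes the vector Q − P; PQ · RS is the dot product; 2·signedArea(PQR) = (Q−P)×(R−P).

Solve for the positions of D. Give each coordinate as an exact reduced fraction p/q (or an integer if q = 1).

D = (-3607/438, 2011/219)

1. D_x = -3607/438  [line -3·x + 21/2·y + -8842/73 = 0 ∩ |DF|² = 4489/1314]
2. D_y = 2011/219  [line -3·x + 21/2·y + -8842/73 = 0 ∩ |DF|² = 4489/1314]
   → D = (-3607/438, 2011/219)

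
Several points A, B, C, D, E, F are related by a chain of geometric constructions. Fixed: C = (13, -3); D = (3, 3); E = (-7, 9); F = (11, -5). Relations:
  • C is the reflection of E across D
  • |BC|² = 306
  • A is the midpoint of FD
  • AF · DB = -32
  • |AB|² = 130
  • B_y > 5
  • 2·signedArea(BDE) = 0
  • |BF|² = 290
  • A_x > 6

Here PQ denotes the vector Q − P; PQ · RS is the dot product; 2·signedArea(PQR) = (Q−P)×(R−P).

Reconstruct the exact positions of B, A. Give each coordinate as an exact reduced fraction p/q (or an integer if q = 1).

A = (7, -1)
B = (-2, 6)

1. B_x = -2  [line -6·x + -10·y + 48 = 0 ∩ |BF|² = 290]
2. B_y = 6  [line -6·x + -10·y + 48 = 0 ∩ |BF|² = 290]
   → B = (-2, 6)
3. A_x = 7  [A is the midpoint of FD]
4. A_y = -1  [A is the midpoint of FD]
   → A = (7, -1)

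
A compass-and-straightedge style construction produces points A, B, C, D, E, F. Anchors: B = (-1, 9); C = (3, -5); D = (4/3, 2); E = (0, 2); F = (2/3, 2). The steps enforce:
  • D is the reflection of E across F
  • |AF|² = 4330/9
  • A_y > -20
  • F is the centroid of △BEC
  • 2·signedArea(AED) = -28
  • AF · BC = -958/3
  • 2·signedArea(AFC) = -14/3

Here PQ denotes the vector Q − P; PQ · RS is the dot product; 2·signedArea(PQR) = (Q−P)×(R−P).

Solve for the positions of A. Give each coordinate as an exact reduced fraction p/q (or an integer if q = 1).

1. A_x = 7  [AF · BC = -958/3 ∩ 2·signedArea(AED) = -28]
2. A_y = -19  [AF · BC = -958/3 ∩ 2·signedArea(AED) = -28]
   → A = (7, -19)

A = (7, -19)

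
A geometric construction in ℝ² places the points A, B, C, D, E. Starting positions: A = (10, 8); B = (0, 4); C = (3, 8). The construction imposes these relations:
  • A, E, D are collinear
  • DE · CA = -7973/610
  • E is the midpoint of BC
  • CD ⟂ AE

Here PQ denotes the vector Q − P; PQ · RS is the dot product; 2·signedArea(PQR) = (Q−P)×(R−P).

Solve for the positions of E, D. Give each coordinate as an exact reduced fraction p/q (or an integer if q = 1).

D = (1027/305, 1964/305)
E = (3/2, 6)

1. E_x = 3/2  [E is the midpoint of BC]
2. E_y = 6  [E is the midpoint of BC]
   → E = (3/2, 6)
3. D_x = 1027/305  [A, E, D are collinear ∩ CD ⟂ AE]
4. D_y = 1964/305  [A, E, D are collinear ∩ CD ⟂ AE]
   → D = (1027/305, 1964/305)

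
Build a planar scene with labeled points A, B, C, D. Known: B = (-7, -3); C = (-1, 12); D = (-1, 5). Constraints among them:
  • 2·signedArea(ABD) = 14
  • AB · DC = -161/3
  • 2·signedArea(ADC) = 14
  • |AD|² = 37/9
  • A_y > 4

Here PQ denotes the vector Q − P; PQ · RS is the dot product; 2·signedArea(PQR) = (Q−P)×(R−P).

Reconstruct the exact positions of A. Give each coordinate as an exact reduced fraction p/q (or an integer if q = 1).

A = (-3, 14/3)

1. A_x = -3  [2·signedArea(ADC) = 14 ∩ 2·signedArea(ABD) = 14]
2. A_y = 14/3  [2·signedArea(ADC) = 14 ∩ 2·signedArea(ABD) = 14]
   → A = (-3, 14/3)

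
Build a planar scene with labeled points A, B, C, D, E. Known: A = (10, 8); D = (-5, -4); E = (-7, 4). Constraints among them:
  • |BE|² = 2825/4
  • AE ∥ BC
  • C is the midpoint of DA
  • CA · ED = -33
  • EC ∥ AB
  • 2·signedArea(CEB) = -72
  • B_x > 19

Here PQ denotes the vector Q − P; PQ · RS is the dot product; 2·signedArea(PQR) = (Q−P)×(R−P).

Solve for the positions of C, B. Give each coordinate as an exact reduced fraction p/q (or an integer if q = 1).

B = (39/2, 6)
C = (5/2, 2)

1. C_x = 5/2  [C is the midpoint of DA]
2. C_y = 2  [C is the midpoint of DA]
   → C = (5/2, 2)
3. B_x = 39/2  [AE ∥ BC ∩ EC ∥ AB]
4. B_y = 6  [AE ∥ BC ∩ EC ∥ AB]
   → B = (39/2, 6)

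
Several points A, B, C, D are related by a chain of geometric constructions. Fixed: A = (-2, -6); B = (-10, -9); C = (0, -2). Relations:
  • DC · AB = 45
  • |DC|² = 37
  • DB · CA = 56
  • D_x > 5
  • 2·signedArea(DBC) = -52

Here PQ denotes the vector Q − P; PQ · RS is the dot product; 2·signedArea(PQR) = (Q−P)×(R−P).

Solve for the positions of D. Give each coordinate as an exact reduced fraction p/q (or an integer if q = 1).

1. D_x = 6  [DC · AB = 45 ∩ 2·signedArea(DBC) = -52]
2. D_y = -3  [DC · AB = 45 ∩ 2·signedArea(DBC) = -52]
   → D = (6, -3)

D = (6, -3)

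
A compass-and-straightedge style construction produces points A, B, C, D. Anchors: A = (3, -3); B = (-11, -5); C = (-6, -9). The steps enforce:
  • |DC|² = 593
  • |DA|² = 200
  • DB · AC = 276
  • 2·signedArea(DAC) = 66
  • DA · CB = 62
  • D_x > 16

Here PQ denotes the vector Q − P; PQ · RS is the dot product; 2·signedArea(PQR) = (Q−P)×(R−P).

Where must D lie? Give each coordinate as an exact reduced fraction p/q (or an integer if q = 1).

1. D_x = 17  [2·signedArea(DAC) = 66 ∩ DB · AC = 276]
2. D_y = -1  [2·signedArea(DAC) = 66 ∩ DB · AC = 276]
   → D = (17, -1)

D = (17, -1)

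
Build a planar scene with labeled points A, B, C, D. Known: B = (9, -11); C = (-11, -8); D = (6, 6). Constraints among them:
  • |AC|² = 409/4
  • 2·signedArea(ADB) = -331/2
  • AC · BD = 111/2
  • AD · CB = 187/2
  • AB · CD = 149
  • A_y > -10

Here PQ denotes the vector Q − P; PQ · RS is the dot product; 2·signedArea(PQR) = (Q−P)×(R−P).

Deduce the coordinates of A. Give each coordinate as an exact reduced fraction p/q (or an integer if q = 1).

A = (-1, -19/2)

1. A_x = -1  [AC · BD = 111/2 ∩ AD · CB = 187/2]
2. A_y = -19/2  [AC · BD = 111/2 ∩ AD · CB = 187/2]
   → A = (-1, -19/2)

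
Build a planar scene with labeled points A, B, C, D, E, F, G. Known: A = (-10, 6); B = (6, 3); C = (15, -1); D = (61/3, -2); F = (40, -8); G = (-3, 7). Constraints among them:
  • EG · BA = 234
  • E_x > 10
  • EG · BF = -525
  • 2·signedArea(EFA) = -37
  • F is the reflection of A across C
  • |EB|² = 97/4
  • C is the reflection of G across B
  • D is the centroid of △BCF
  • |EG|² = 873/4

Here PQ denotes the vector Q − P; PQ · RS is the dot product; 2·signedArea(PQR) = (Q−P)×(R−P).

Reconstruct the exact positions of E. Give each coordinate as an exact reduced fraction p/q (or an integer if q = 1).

1. E_x = 21/2  [EG · BF = -525 ∩ 2·signedArea(EFA) = -37]
2. E_y = 1  [EG · BF = -525 ∩ 2·signedArea(EFA) = -37]
   → E = (21/2, 1)

E = (21/2, 1)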